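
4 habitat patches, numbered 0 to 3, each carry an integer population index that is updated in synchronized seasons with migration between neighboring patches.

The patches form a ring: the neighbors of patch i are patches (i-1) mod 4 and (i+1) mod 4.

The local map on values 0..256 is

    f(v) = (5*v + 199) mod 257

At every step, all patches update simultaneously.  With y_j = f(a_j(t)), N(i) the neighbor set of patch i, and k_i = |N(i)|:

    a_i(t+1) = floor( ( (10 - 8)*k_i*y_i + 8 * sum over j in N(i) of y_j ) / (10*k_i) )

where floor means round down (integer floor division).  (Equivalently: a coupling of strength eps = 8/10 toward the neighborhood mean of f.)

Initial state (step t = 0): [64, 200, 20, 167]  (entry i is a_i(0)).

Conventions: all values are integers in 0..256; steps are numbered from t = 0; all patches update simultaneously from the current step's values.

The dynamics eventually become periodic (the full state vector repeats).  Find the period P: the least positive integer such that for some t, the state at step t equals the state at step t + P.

Simulating step by step:
t=0: [64, 200, 20, 167]
t=1: [71, 53, 79, 20]
t=2: [107, 89, 115, 56]
t=3: [184, 115, 141, 133]
t=4: [56, 90, 65, 108]
t=5: [188, 119, 146, 137]
t=6: [76, 112, 86, 130]
t=7: [142, 121, 152, 87]
t=8: [88, 137, 98, 154]
t=9: [149, 142, 159, 159]
t=10: [179, 186, 189, 203]
t=11: [128, 93, 138, 110]
t=12: [167, 104, 177, 121]
t=13: [96, 65, 106, 31]
t=14: [75, 154, 85, 171]
t=15: [101, 107, 111, 73]
t=16: [146, 216, 156, 182]
t=17: [164, 196, 174, 162]
t=18: [205, 145, 163, 163]
t=19: [197, 206, 207, 224]
t=20: [125, 185, 135, 151]
t=21: [122, 81, 132, 99]
t=22: [115, 68, 125, 86]
t=23: [56, 27, 66, 45]
t=24: [142, 110, 100, 128]
t=25: [148, 176, 158, 142]
t=26: [109, 164, 119, 182]
t=27: [177, 150, 136, 117]
t=28: [87, 101, 98, 68]
t=29: [110, 156, 121, 123]
t=30: [147, 148, 107, 115]
t=31: [101, 186, 112, 153]
t=32: [155, 194, 166, 212]
t=33: [189, 109, 149, 127]
t=34: [140, 161, 151, 128]
t=35: [146, 171, 157, 138]
t=36: [89, 153, 100, 172]
t=37: [115, 164, 126, 132]
t=38: [135, 74, 146, 42]
t=39: [103, 115, 114, 134]
t=40: [80, 182, 91, 201]
t=41: [119, 106, 130, 125]
t=42: [111, 83, 122, 51]
t=43: [166, 131, 126, 150]
t=44: [104, 40, 116, 59]
t=45: [192, 113, 153, 132]
t=46: [161, 179, 173, 147]
t=47: [138, 120, 98, 140]
t=48: [86, 122, 97, 142]
t=49: [93, 121, 104, 141]
t=50: [96, 148, 107, 168]
t=51: [104, 187, 115, 156]
t=52: [166, 104, 126, 124]
t=53: [101, 64, 112, 33]
t=54: [82, 175, 93, 195]
t=55: [95, 107, 106, 127]
t=56: [145, 194, 156, 162]
t=57: [182, 172, 193, 192]
t=58: [81, 93, 92, 113]
t=59: [178, 124, 189, 144]
t=60: [90, 80, 101, 100]
t=61: [135, 147, 146, 167]
t=62: [88, 137, 99, 105]
t=63: [154, 144, 165, 164]
t=64: [198, 210, 209, 230]
t=65: [146, 195, 157, 163]
t=66: [187, 177, 198, 197]
t=67: [106, 118, 117, 138]
t=68: [97, 94, 57, 114]
t=69: [198, 189, 209, 209]
t=70: [165, 174, 176, 194]
t=71: [123, 129, 83, 149]
t=72: [107, 71, 118, 91]
t=73: [116, 103, 75, 123]
t=74: [98, 67, 109, 35]
t=75: [89, 166, 100, 185]
t=76: [64, 126, 75, 145]
t=77: [85, 37, 96, 56]
t=78: [161, 135, 172, 154]
t=79: [167, 126, 126, 145]
t=80: [85, 37, 96, 56]

Answer: 3
Key observation: The state at step 77, [85, 37, 96, 56], reappears at step 80 — and no state repeats earlier — so the cycle the system enters has period 3.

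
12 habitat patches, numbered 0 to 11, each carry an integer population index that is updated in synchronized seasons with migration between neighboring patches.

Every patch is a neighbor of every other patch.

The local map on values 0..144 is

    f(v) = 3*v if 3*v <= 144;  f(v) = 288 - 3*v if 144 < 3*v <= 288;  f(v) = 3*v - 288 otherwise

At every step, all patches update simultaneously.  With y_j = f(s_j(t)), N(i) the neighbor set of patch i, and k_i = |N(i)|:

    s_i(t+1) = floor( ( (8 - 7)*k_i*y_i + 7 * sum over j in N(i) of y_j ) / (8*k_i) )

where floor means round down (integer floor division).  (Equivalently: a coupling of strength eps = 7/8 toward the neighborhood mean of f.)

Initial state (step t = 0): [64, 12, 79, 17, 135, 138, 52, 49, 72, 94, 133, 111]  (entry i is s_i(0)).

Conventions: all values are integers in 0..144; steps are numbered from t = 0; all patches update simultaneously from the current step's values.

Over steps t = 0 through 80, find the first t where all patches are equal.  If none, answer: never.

Simulating step by step:
t=0: [64, 12, 79, 17, 135, 138, 52, 49, 72, 94, 133, 111]  (not all equal)
t=1: [82, 79, 80, 80, 83, 84, 84, 84, 81, 78, 83, 80]  (not all equal)
t=2: [43, 43, 43, 43, 43, 43, 43, 43, 43, 43, 43, 43]  (all equal)

Answer: 2
Key observation: Synchronization is absorbing here: once all patches are equal they stay equal, and step 2 is the first all-equal step.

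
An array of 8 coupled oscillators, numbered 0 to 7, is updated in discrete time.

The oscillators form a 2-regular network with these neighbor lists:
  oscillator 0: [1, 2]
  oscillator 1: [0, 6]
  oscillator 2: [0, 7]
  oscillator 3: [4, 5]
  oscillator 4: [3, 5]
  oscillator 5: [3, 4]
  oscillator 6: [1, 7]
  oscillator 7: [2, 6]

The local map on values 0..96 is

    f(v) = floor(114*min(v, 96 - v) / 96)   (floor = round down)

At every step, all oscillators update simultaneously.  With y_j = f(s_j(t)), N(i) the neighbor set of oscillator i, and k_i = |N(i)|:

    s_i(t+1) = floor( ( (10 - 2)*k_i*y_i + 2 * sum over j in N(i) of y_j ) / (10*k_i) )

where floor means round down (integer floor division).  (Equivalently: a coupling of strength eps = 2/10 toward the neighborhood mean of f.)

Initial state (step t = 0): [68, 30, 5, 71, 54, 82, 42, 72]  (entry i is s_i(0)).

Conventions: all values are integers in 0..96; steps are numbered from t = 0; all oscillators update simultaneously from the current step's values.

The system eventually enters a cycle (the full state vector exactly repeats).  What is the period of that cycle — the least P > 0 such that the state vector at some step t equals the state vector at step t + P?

Simulating step by step:
t=0: [68, 30, 5, 71, 54, 82, 42, 72]
t=1: [30, 36, 10, 29, 43, 20, 45, 27]
t=2: [33, 42, 15, 34, 46, 26, 49, 32]
t=3: [37, 48, 21, 40, 50, 33, 52, 37]
t=4: [42, 55, 27, 46, 51, 41, 51, 42]
t=5: [47, 48, 35, 53, 52, 49, 52, 47]
t=6: [53, 56, 43, 51, 52, 54, 52, 53]
t=7: [50, 47, 51, 52, 51, 49, 51, 51]
t=8: [54, 54, 53, 52, 53, 54, 53, 53]
t=9: [49, 49, 50, 51, 50, 49, 50, 51]
t=10: [54, 54, 54, 53, 54, 54, 54, 53]
t=11: [49, 49, 49, 50, 49, 49, 49, 50]
t=12: [55, 55, 54, 54, 54, 54, 54, 54]
t=13: [48, 48, 48, 49, 49, 49, 48, 49]
t=14: [57, 57, 56, 55, 55, 55, 56, 55]
t=15: [46, 46, 47, 48, 48, 48, 47, 47]
t=16: [54, 54, 54, 57, 57, 57, 54, 55]
t=17: [49, 49, 48, 46, 46, 46, 48, 48]
t=18: [55, 55, 56, 54, 54, 54, 56, 57]
t=19: [47, 47, 47, 49, 49, 49, 47, 46]
t=20: [55, 55, 54, 55, 55, 55, 54, 54]
t=21: [48, 48, 48, 48, 48, 48, 48, 49]
t=22: [57, 57, 56, 57, 57, 57, 56, 55]
t=23: [46, 46, 47, 46, 46, 46, 47, 47]
t=24: [54, 54, 54, 54, 54, 54, 54, 55]
t=25: [49, 49, 48, 49, 49, 49, 48, 48]
t=26: [55, 55, 56, 55, 55, 55, 56, 57]
t=27: [47, 47, 47, 48, 48, 48, 47, 46]
t=28: [55, 55, 54, 57, 57, 57, 54, 54]
t=29: [48, 48, 48, 46, 46, 46, 48, 49]
t=30: [57, 57, 56, 54, 54, 54, 56, 55]
t=31: [46, 46, 47, 49, 49, 49, 47, 47]
t=32: [54, 54, 54, 55, 55, 55, 54, 55]
t=33: [49, 49, 48, 48, 48, 48, 48, 48]
t=34: [55, 55, 56, 57, 57, 57, 56, 57]
t=35: [47, 47, 47, 46, 46, 46, 47, 46]
t=36: [55, 55, 54, 54, 54, 54, 54, 54]

Answer: 24
Key observation: The state at step 12, [55, 55, 54, 54, 54, 54, 54, 54], reappears at step 36 — and no state repeats earlier — so the cycle the system enters has period 24.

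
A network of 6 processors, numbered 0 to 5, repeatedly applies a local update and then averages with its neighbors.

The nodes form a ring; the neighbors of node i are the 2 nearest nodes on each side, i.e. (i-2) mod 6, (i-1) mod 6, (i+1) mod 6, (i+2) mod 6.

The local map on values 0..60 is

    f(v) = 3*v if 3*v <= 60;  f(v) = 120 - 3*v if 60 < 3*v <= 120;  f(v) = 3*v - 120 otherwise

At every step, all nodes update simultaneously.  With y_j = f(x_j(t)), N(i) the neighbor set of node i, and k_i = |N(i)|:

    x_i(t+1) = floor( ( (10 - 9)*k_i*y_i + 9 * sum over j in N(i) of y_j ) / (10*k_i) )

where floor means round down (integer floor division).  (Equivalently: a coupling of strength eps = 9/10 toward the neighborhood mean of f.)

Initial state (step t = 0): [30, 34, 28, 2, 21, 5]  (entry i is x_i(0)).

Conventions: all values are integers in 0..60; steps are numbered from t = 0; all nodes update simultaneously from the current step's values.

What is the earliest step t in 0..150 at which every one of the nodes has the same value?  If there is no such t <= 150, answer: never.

Simulating step by step:
t=0: [30, 34, 28, 2, 21, 5]  (not all equal)
t=1: [31, 21, 28, 28, 25, 26]  (not all equal)
t=2: [43, 37, 40, 44, 36, 41]  (not all equal)
t=3: [6, 6, 9, 6, 6, 9]  (not all equal)
t=4: [22, 22, 18, 22, 22, 18]  (not all equal)
t=5: [54, 54, 54, 54, 54, 54]  (all equal)

Answer: 5
Key observation: Synchronization is absorbing here: once all nodes are equal they stay equal, and step 5 is the first all-equal step.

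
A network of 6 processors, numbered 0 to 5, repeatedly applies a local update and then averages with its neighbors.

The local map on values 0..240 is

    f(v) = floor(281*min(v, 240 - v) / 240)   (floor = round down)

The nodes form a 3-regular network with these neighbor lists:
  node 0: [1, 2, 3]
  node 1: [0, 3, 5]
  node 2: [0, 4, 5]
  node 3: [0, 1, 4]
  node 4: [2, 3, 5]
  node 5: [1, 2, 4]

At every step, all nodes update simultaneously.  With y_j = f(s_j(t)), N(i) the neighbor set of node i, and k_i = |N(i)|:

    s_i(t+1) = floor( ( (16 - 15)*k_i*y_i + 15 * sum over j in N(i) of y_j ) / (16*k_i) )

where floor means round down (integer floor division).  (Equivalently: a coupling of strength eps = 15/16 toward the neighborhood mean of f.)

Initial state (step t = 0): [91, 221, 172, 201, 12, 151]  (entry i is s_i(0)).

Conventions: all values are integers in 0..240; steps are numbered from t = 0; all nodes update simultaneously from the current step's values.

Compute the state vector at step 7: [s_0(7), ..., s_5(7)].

Answer: [131, 128, 129, 131, 129, 132]

Derivation:
t=0: [91, 221, 172, 201, 12, 151]
t=1: [52, 81, 74, 47, 72, 42]
t=2: [77, 57, 65, 77, 64, 85]
t=3: [78, 91, 86, 77, 87, 73]
t=4: [98, 89, 92, 98, 92, 101]
t=5: [108, 114, 112, 108, 112, 106]
t=6: [129, 125, 127, 129, 127, 131]
t=7: [131, 128, 129, 131, 129, 132]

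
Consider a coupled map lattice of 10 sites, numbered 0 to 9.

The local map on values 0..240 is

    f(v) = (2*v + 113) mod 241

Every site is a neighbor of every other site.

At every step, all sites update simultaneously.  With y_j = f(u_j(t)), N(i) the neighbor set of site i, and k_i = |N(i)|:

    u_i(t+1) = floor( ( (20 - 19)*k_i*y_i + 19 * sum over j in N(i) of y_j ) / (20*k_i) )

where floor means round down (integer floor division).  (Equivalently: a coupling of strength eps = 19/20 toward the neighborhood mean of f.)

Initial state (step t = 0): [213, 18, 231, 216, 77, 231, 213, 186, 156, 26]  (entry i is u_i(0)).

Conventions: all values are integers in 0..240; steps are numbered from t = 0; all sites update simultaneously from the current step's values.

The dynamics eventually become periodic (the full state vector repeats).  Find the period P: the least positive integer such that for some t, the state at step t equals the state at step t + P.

Simulating step by step:
t=0: [213, 18, 231, 216, 77, 231, 213, 186, 156, 26]
t=1: [90, 85, 88, 90, 92, 88, 90, 93, 83, 84]
t=2: [48, 48, 48, 48, 48, 48, 48, 48, 49, 49]
t=3: [209, 209, 209, 209, 209, 209, 209, 209, 209, 209]
t=4: [49, 49, 49, 49, 49, 49, 49, 49, 49, 49]
t=5: [211, 211, 211, 211, 211, 211, 211, 211, 211, 211]
t=6: [53, 53, 53, 53, 53, 53, 53, 53, 53, 53]
t=7: [219, 219, 219, 219, 219, 219, 219, 219, 219, 219]
t=8: [69, 69, 69, 69, 69, 69, 69, 69, 69, 69]
t=9: [10, 10, 10, 10, 10, 10, 10, 10, 10, 10]
t=10: [133, 133, 133, 133, 133, 133, 133, 133, 133, 133]
t=11: [138, 138, 138, 138, 138, 138, 138, 138, 138, 138]
t=12: [148, 148, 148, 148, 148, 148, 148, 148, 148, 148]
t=13: [168, 168, 168, 168, 168, 168, 168, 168, 168, 168]
t=14: [208, 208, 208, 208, 208, 208, 208, 208, 208, 208]
t=15: [47, 47, 47, 47, 47, 47, 47, 47, 47, 47]
t=16: [207, 207, 207, 207, 207, 207, 207, 207, 207, 207]
t=17: [45, 45, 45, 45, 45, 45, 45, 45, 45, 45]
t=18: [203, 203, 203, 203, 203, 203, 203, 203, 203, 203]
t=19: [37, 37, 37, 37, 37, 37, 37, 37, 37, 37]
t=20: [187, 187, 187, 187, 187, 187, 187, 187, 187, 187]
t=21: [5, 5, 5, 5, 5, 5, 5, 5, 5, 5]
t=22: [123, 123, 123, 123, 123, 123, 123, 123, 123, 123]
t=23: [118, 118, 118, 118, 118, 118, 118, 118, 118, 118]
t=24: [108, 108, 108, 108, 108, 108, 108, 108, 108, 108]
t=25: [88, 88, 88, 88, 88, 88, 88, 88, 88, 88]
t=26: [48, 48, 48, 48, 48, 48, 48, 48, 48, 48]
t=27: [209, 209, 209, 209, 209, 209, 209, 209, 209, 209]

Answer: 24
Key observation: The state at step 3, [209, 209, 209, 209, 209, 209, 209, 209, 209, 209], reappears at step 27 — and no state repeats earlier — so the cycle the system enters has period 24.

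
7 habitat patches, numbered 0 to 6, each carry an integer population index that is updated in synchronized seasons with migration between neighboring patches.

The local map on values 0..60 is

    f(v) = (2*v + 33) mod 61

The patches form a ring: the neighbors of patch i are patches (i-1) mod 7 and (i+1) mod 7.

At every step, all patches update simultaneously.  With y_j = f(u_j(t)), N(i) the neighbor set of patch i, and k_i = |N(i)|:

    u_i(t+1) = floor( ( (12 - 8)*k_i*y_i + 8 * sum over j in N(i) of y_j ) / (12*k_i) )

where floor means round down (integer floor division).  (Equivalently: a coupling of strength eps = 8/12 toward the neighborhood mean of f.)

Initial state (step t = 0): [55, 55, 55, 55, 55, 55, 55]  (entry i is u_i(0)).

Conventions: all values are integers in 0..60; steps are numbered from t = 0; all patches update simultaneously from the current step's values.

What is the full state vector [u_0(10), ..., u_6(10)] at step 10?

Simulating step by step:
t=0: [55, 55, 55, 55, 55, 55, 55]
t=1: [21, 21, 21, 21, 21, 21, 21]
t=2: [14, 14, 14, 14, 14, 14, 14]
t=3: [0, 0, 0, 0, 0, 0, 0]
t=4: [33, 33, 33, 33, 33, 33, 33]
t=5: [38, 38, 38, 38, 38, 38, 38]
t=6: [48, 48, 48, 48, 48, 48, 48]
t=7: [7, 7, 7, 7, 7, 7, 7]
t=8: [47, 47, 47, 47, 47, 47, 47]
t=9: [5, 5, 5, 5, 5, 5, 5]
t=10: [43, 43, 43, 43, 43, 43, 43]

Answer: [43, 43, 43, 43, 43, 43, 43]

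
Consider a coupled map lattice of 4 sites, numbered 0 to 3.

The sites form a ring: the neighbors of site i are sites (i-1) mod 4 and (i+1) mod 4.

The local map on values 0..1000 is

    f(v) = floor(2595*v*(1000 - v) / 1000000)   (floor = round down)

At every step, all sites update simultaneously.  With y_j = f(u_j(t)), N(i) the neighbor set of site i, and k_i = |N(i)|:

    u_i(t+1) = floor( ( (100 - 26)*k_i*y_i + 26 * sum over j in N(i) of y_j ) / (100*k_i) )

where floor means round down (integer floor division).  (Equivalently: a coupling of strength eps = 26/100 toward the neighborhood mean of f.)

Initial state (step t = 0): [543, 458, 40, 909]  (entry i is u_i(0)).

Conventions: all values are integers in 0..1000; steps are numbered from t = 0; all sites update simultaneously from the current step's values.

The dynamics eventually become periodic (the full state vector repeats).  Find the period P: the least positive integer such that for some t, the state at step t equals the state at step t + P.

Simulating step by step:
t=0: [543, 458, 40, 909]
t=1: [587, 573, 184, 254]
t=2: [611, 601, 434, 495]
t=3: [620, 623, 636, 642]
t=4: [608, 608, 600, 598]
t=5: [618, 618, 621, 622]
t=6: [611, 611, 610, 610]
t=7: [616, 616, 616, 616]
t=8: [613, 613, 613, 613]
t=9: [615, 615, 615, 615]
t=10: [614, 614, 614, 614]
t=11: [615, 615, 615, 615]

Answer: 2
Key observation: The state at step 9, [615, 615, 615, 615], reappears at step 11 — and no state repeats earlier — so the cycle the system enters has period 2.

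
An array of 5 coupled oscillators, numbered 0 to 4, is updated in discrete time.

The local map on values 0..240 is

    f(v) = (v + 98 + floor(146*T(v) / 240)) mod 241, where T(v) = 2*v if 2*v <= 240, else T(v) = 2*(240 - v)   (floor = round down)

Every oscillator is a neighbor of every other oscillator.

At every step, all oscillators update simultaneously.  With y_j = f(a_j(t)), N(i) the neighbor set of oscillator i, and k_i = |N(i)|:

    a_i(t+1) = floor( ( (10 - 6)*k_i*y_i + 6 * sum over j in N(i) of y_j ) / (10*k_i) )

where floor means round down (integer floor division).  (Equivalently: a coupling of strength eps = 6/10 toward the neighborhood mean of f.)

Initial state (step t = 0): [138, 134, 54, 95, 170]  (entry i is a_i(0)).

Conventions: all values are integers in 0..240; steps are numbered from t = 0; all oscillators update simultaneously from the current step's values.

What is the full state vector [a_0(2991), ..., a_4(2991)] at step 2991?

Simulating step by step:
t=0: [138, 134, 54, 95, 170]
t=1: [124, 124, 149, 111, 123]
t=2: [118, 118, 116, 113, 118]
t=3: [115, 115, 114, 113, 115]
t=4: [110, 110, 109, 109, 110]
t=5: [99, 99, 98, 98, 99]
t=6: [75, 75, 74, 74, 75]
t=7: [22, 22, 21, 21, 22]
t=8: [145, 145, 144, 144, 145]
t=9: [117, 117, 117, 117, 117]
t=10: [116, 116, 116, 116, 116]
t=11: [114, 114, 114, 114, 114]
t=12: [109, 109, 109, 109, 109]
t=13: [98, 98, 98, 98, 98]
t=14: [74, 74, 74, 74, 74]
t=15: [21, 21, 21, 21, 21]
t=16: [144, 144, 144, 144, 144]
t=17: [117, 117, 117, 117, 117]

Answer: [21, 21, 21, 21, 21]
Key observation: The state at step 9, [117, 117, 117, 117, 117], reappears at step 17: the system is in a cycle of period 8 from step 9 on.  Therefore the state at step 2991 equals the state at step 9 + ((2991 - 9) mod 8) = 15, which is [21, 21, 21, 21, 21].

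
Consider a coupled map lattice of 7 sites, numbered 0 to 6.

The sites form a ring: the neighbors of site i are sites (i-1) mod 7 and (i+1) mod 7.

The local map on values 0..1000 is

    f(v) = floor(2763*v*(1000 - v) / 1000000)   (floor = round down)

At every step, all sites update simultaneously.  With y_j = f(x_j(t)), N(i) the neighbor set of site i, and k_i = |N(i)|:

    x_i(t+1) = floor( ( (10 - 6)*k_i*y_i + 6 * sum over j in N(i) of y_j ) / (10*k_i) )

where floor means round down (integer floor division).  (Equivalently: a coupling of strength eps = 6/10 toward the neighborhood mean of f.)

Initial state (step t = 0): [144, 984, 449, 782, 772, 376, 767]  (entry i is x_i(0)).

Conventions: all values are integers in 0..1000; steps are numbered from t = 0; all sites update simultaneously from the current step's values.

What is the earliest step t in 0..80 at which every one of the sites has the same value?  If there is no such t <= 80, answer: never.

Answer: 16
Key observation: Synchronization is absorbing here: once all sites are equal they stay equal, and step 16 is the first all-equal step.

Derivation:
t=0: [144, 984, 449, 782, 772, 376, 767]  (not all equal)
t=1: [296, 324, 427, 539, 530, 552, 493]  (not all equal)
t=2: [618, 617, 657, 683, 685, 686, 653]  (not all equal)
t=3: [644, 643, 623, 604, 596, 604, 624]  (not all equal)
t=4: [637, 637, 647, 657, 662, 657, 647]  (not all equal)
t=5: [635, 635, 630, 623, 620, 623, 630]  (not all equal)
t=6: [641, 641, 644, 647, 648, 647, 644]  (not all equal)
t=7: [634, 634, 633, 631, 630, 631, 633]  (not all equal)
t=8: [641, 641, 641, 642, 643, 642, 641]  (not all equal)
t=9: [635, 635, 635, 634, 634, 634, 635]  (not all equal)
t=10: [640, 640, 640, 640, 641, 640, 640]  (not all equal)
t=11: [636, 636, 636, 635, 635, 635, 636]  (not all equal)
t=12: [639, 639, 639, 639, 640, 639, 639]  (not all equal)
t=13: [637, 637, 637, 636, 636, 636, 637]  (not all equal)
t=14: [638, 638, 638, 638, 639, 638, 638]  (not all equal)
t=15: [638, 638, 638, 637, 637, 637, 638]  (not all equal)
t=16: [638, 638, 638, 638, 638, 638, 638]  (all equal)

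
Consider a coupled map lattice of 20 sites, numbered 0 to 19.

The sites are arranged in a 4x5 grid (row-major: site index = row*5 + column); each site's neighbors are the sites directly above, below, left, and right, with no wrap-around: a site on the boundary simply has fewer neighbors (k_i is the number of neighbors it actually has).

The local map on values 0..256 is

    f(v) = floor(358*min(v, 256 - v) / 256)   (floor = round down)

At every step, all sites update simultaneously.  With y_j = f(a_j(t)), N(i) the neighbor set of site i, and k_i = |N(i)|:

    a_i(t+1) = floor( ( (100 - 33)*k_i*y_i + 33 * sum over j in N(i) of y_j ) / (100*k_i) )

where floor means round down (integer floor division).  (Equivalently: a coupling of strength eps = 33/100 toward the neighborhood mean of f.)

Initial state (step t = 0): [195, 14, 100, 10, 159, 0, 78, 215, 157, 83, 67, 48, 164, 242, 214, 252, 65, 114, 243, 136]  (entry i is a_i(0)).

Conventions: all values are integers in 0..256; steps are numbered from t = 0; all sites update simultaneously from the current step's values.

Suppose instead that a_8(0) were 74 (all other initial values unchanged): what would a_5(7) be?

Simulating step by step:
t=0: [195, 14, 100, 10, 159, 0, 78, 215, 74, 83, 67, 48, 164, 242, 214, 252, 65, 114, 243, 136]
t=1: [60, 49, 102, 50, 111, 31, 84, 77, 85, 110, 70, 79, 110, 38, 72, 33, 85, 132, 50, 124]
t=2: [73, 83, 121, 91, 140, 61, 105, 115, 110, 143, 86, 113, 139, 71, 108, 66, 115, 153, 90, 143]
t=3: [101, 123, 157, 138, 155, 97, 140, 159, 147, 157, 117, 154, 155, 115, 146, 107, 150, 145, 127, 151]
t=4: [145, 163, 144, 157, 144, 141, 156, 139, 151, 141, 156, 145, 143, 158, 151, 151, 148, 155, 169, 152]
t=5: [151, 136, 151, 142, 153, 154, 143, 158, 147, 156, 143, 152, 155, 138, 146, 145, 149, 141, 127, 141]
t=6: [148, 161, 148, 155, 145, 145, 154, 141, 151, 142, 154, 147, 144, 161, 153, 154, 150, 158, 171, 161]
t=7: [148, 137, 148, 144, 153, 151, 144, 156, 146, 155, 144, 150, 152, 134, 143, 142, 146, 138, 123, 131]

Answer: a_5(7) = 151
Key observation: This trace re-runs the system from the modified initial state.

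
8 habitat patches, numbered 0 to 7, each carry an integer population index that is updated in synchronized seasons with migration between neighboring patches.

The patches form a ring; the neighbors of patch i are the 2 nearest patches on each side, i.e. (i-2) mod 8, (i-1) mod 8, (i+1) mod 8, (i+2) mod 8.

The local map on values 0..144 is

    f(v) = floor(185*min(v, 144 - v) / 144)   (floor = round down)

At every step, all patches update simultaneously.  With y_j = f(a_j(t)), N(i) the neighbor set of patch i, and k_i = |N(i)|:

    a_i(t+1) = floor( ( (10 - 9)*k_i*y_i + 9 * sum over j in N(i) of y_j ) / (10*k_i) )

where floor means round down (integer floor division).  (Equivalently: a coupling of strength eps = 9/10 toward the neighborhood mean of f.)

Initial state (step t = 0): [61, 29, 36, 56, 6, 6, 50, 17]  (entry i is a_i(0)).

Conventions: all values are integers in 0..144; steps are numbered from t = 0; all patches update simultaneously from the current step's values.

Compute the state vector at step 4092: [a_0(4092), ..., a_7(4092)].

Answer: [87, 87, 87, 87, 87, 87, 87, 87]
Key observation: The state at step 9, [73, 73, 73, 73, 73, 73, 73, 73], reappears at step 13: the system is in a cycle of period 4 from step 9 on.  Therefore the state at step 4092 equals the state at step 9 + ((4092 - 9) mod 4) = 12, which is [87, 87, 87, 87, 87, 87, 87, 87].

Derivation:
t=0: [61, 29, 36, 56, 6, 6, 50, 17]
t=1: [45, 52, 48, 28, 43, 37, 31, 43]
t=2: [55, 53, 54, 55, 46, 46, 52, 52]
t=3: [67, 68, 66, 64, 65, 64, 63, 65]
t=4: [83, 84, 84, 83, 82, 82, 83, 83]
t=5: [77, 77, 77, 78, 78, 78, 78, 78]
t=6: [85, 85, 85, 84, 84, 84, 84, 84]
t=7: [75, 75, 75, 76, 76, 77, 76, 76]
t=8: [87, 87, 87, 87, 87, 86, 87, 87]
t=9: [73, 73, 73, 73, 73, 73, 73, 73]
t=10: [91, 91, 91, 91, 91, 91, 91, 91]
t=11: [68, 68, 68, 68, 68, 68, 68, 68]
t=12: [87, 87, 87, 87, 87, 87, 87, 87]
t=13: [73, 73, 73, 73, 73, 73, 73, 73]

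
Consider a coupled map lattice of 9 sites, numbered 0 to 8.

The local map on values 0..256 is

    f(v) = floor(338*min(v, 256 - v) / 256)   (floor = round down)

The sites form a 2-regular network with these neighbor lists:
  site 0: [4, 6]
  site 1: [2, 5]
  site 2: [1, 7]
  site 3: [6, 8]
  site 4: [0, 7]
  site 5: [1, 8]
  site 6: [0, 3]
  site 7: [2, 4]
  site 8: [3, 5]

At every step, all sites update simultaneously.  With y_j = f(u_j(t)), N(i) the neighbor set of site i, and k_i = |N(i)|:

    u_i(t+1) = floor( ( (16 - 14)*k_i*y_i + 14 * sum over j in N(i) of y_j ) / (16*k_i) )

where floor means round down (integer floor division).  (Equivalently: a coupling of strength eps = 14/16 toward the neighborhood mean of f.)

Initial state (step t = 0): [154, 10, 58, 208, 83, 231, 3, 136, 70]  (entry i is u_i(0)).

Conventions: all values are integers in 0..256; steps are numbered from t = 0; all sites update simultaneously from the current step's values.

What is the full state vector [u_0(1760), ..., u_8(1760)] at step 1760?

Answer: [134, 134, 134, 134, 134, 134, 134, 134, 134]
Key observation: The state at step 21, [161, 161, 161, 161, 161, 161, 161, 161, 161], reappears at step 31: the system is in a cycle of period 10 from step 21 on.  Therefore the state at step 1760 equals the state at step 21 + ((1760 - 21) mod 10) = 30, which is [134, 134, 134, 134, 134, 134, 134, 134, 134].

Derivation:
t=0: [154, 10, 58, 208, 83, 231, 3, 136, 70]
t=1: [65, 49, 84, 49, 141, 50, 86, 100, 53]
t=2: [126, 85, 99, 87, 113, 66, 79, 130, 65]
t=3: [131, 108, 137, 96, 163, 97, 135, 142, 98]
t=4: [143, 142, 147, 141, 153, 134, 147, 140, 127]
t=5: [140, 151, 150, 154, 149, 158, 149, 140, 157]
t=6: [142, 134, 144, 135, 151, 133, 143, 141, 131]
t=7: [144, 155, 154, 157, 148, 162, 153, 143, 161]
t=8: [139, 129, 140, 130, 147, 128, 138, 139, 126]
t=9: [149, 161, 159, 161, 152, 166, 159, 148, 167]
t=10: [133, 123, 132, 122, 140, 120, 132, 133, 120]
t=11: [158, 160, 162, 160, 160, 159, 161, 158, 159]
t=12: [125, 126, 127, 126, 128, 127, 127, 125, 127]
t=13: [167, 166, 165, 166, 165, 166, 165, 167, 166]
t=14: [119, 118, 117, 118, 117, 118, 117, 119, 118]
t=15: [154, 154, 155, 154, 156, 155, 155, 154, 155]
t=16: [132, 133, 133, 133, 133, 133, 133, 132, 133]
t=17: [162, 162, 162, 162, 162, 162, 162, 162, 162]
t=18: [124, 124, 124, 124, 124, 124, 124, 124, 124]
t=19: [163, 163, 163, 163, 163, 163, 163, 163, 163]
t=20: [122, 122, 122, 122, 122, 122, 122, 122, 122]
t=21: [161, 161, 161, 161, 161, 161, 161, 161, 161]
t=22: [125, 125, 125, 125, 125, 125, 125, 125, 125]
t=23: [165, 165, 165, 165, 165, 165, 165, 165, 165]
t=24: [120, 120, 120, 120, 120, 120, 120, 120, 120]
t=25: [158, 158, 158, 158, 158, 158, 158, 158, 158]
t=26: [129, 129, 129, 129, 129, 129, 129, 129, 129]
t=27: [167, 167, 167, 167, 167, 167, 167, 167, 167]
t=28: [117, 117, 117, 117, 117, 117, 117, 117, 117]
t=29: [154, 154, 154, 154, 154, 154, 154, 154, 154]
t=30: [134, 134, 134, 134, 134, 134, 134, 134, 134]
t=31: [161, 161, 161, 161, 161, 161, 161, 161, 161]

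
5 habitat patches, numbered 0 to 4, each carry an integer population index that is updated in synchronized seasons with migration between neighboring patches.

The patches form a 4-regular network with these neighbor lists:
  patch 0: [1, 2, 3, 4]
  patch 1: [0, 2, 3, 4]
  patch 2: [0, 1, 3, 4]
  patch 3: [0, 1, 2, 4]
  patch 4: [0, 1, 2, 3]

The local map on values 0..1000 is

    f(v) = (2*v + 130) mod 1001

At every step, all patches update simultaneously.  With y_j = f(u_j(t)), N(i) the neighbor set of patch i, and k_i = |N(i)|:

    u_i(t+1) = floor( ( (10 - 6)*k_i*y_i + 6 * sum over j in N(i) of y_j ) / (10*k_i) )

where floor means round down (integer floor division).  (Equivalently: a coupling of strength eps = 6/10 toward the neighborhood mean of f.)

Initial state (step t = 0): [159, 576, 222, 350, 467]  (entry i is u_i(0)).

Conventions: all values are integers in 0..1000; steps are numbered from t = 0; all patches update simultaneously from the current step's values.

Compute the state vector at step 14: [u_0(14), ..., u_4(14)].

Answer: [684, 683, 684, 684, 683]

Derivation:
t=0: [159, 576, 222, 350, 467]
t=1: [441, 399, 472, 536, 345]
t=2: [307, 536, 323, 355, 509]
t=3: [592, 456, 600, 616, 442]
t=4: [236, 168, 240, 248, 161]
t=5: [563, 529, 565, 569, 526]
t=6: [236, 219, 237, 239, 217]
t=7: [592, 583, 592, 593, 582]
t=8: [307, 303, 307, 308, 302]
t=9: [741, 739, 741, 742, 739]
t=10: [610, 609, 610, 610, 609]
t=11: [348, 347, 348, 348, 347]
t=12: [825, 824, 825, 825, 824]
t=13: [778, 777, 778, 778, 777]
t=14: [684, 683, 684, 684, 683]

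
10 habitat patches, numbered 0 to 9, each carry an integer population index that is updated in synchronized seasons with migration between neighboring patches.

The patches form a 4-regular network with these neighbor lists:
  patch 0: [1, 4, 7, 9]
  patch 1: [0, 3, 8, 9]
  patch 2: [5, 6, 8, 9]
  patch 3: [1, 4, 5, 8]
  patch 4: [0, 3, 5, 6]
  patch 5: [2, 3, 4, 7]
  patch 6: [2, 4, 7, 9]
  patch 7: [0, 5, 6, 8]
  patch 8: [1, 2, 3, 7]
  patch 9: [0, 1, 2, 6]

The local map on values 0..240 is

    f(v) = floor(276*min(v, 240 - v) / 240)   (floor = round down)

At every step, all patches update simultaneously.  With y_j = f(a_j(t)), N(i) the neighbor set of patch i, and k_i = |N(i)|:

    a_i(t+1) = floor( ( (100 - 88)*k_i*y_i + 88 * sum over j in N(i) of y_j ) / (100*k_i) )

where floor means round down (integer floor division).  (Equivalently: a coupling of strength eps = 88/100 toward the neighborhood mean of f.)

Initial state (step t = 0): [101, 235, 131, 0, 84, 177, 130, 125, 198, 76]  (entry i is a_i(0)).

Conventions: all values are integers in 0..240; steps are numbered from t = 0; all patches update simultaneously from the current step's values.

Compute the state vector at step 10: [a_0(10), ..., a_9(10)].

Simulating step by step:
t=0: [101, 235, 131, 0, 84, 177, 130, 125, 198, 76]
t=1: [84, 55, 88, 48, 80, 86, 111, 95, 63, 92]
t=2: [92, 79, 100, 78, 93, 90, 104, 99, 80, 97]
t=3: [105, 98, 107, 96, 104, 105, 112, 105, 100, 107]
t=4: [118, 116, 121, 115, 119, 118, 122, 120, 116, 121]
t=5: [135, 133, 134, 133, 134, 135, 136, 134, 134, 134]
t=6: [121, 121, 120, 121, 120, 121, 120, 120, 121, 120]
t=7: [137, 136, 137, 136, 136, 137, 138, 136, 136, 137]
t=8: [118, 118, 118, 118, 118, 118, 118, 118, 118, 118]
t=9: [135, 135, 135, 135, 135, 135, 135, 135, 135, 135]
t=10: [120, 120, 120, 120, 120, 120, 120, 120, 120, 120]

Answer: [120, 120, 120, 120, 120, 120, 120, 120, 120, 120]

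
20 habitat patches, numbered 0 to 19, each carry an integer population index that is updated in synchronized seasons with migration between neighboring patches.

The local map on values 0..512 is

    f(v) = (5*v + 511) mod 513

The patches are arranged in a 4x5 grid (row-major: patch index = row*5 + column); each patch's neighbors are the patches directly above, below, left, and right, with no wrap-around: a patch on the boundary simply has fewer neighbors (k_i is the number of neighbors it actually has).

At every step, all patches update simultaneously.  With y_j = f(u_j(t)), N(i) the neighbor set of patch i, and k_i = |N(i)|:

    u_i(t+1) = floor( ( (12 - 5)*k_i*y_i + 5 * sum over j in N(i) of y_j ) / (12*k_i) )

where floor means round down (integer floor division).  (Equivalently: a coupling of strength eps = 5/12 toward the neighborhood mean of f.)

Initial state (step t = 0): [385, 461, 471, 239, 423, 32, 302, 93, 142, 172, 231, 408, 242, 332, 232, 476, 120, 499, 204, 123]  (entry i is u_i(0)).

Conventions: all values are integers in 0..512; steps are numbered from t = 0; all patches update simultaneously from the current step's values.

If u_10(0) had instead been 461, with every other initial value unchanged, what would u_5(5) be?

Answer: u_5(5) = 327
Key observation: This trace re-runs the system from the modified initial state.

Derivation:
t=0: [385, 461, 471, 239, 423, 32, 302, 93, 142, 172, 461, 408, 242, 332, 232, 476, 120, 499, 204, 123]
t=1: [309, 308, 297, 174, 142, 247, 423, 390, 227, 255, 282, 395, 264, 175, 155, 260, 225, 364, 386, 191]
t=2: [152, 371, 443, 312, 239, 182, 198, 334, 205, 222, 349, 339, 324, 319, 297, 258, 193, 270, 376, 391]
t=3: [290, 305, 158, 127, 118, 358, 380, 202, 327, 205, 231, 215, 114, 175, 342, 289, 365, 308, 307, 407]
t=4: [401, 436, 314, 131, 175, 271, 343, 370, 209, 344, 173, 113, 179, 295, 288, 328, 301, 416, 485, 429]
t=5: [365, 166, 96, 138, 276, 327, 186, 242, 121, 214, 270, 173, 308, 383, 339, 230, 302, 185, 294, 216]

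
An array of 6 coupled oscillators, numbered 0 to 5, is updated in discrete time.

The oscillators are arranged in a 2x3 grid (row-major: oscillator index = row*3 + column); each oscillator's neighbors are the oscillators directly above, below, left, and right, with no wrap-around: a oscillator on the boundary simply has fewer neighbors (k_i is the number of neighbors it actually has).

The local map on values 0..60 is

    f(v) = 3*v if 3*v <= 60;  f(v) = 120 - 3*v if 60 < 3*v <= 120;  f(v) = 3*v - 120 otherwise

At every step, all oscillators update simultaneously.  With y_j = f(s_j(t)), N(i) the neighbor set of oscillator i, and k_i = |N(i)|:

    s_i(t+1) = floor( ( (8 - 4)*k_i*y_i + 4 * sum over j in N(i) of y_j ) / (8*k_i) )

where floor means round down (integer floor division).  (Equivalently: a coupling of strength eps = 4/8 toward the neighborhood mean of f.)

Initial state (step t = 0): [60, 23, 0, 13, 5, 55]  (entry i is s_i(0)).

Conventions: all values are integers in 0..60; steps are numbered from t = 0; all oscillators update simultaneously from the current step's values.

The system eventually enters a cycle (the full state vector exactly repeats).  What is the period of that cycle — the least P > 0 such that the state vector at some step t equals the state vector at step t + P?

Simulating step by step:
t=0: [60, 23, 0, 13, 5, 55]
t=1: [52, 38, 24, 38, 30, 26]
t=2: [21, 22, 36, 19, 24, 40]
t=3: [56, 46, 19, 54, 42, 15]
t=4: [39, 27, 44, 34, 20, 38]
t=5: [15, 32, 17, 24, 40, 21]
t=6: [40, 28, 45, 35, 21, 41]
t=7: [12, 30, 17, 21, 37, 19]
t=8: [39, 31, 47, 39, 28, 43]
t=9: [9, 23, 19, 11, 24, 18]
t=10: [34, 47, 54, 35, 47, 53]
t=11: [18, 24, 36, 17, 23, 35]
t=12: [51, 43, 21, 51, 44, 23]
t=13: [27, 21, 43, 27, 21, 42]
t=14: [43, 46, 20, 43, 45, 19]
t=15: [11, 23, 48, 10, 21, 47]
t=16: [36, 44, 30, 37, 45, 30]
t=17: [11, 15, 25, 11, 16, 26]
t=18: [36, 43, 44, 36, 44, 44]
t=19: [11, 10, 11, 12, 11, 12]
t=20: [33, 31, 33, 34, 33, 34]
t=21: [21, 24, 21, 19, 21, 19]
t=22: [54, 52, 54, 57, 55, 57]
t=23: [42, 39, 42, 47, 45, 47]
t=24: [9, 6, 9, 15, 15, 15]
t=25: [29, 25, 29, 40, 40, 40]
t=26: [27, 33, 27, 8, 7, 8]
t=27: [30, 27, 30, 27, 22, 27]
t=28: [34, 38, 34, 40, 46, 40]
t=29: [10, 12, 10, 9, 10, 9]
t=30: [30, 33, 30, 28, 30, 28]
t=31: [29, 25, 29, 33, 30, 33]
t=32: [33, 38, 33, 26, 29, 26]
t=33: [22, 15, 22, 34, 31, 34]
t=34: [42, 45, 42, 29, 27, 29]
t=35: [15, 16, 15, 27, 33, 27]
t=36: [44, 42, 44, 36, 31, 36]
t=37: [10, 11, 10, 15, 18, 15]
t=38: [34, 35, 34, 43, 47, 43]
t=39: [15, 17, 15, 14, 16, 14]
t=40: [45, 48, 45, 44, 46, 44]
t=41: [16, 20, 16, 14, 17, 14]
t=42: [49, 54, 49, 45, 49, 45]
t=43: [27, 34, 27, 21, 25, 21]
t=44: [38, 29, 38, 49, 44, 49]
t=45: [18, 20, 18, 18, 20, 18]
t=46: [55, 58, 55, 55, 58, 55]
t=47: [47, 51, 47, 47, 51, 47]
t=48: [24, 29, 24, 24, 29, 24]
t=49: [44, 38, 44, 44, 38, 44]
t=50: [10, 8, 10, 10, 8, 10]
t=51: [28, 26, 28, 28, 26, 28]
t=52: [37, 40, 37, 37, 40, 37]
t=53: [6, 3, 6, 6, 3, 6]
t=54: [15, 12, 15, 15, 12, 15]
t=55: [42, 39, 42, 42, 39, 42]
t=56: [5, 4, 5, 5, 4, 5]
t=57: [14, 13, 14, 14, 13, 14]
t=58: [41, 40, 41, 41, 40, 41]
t=59: [2, 1, 2, 2, 1, 2]
t=60: [5, 4, 5, 5, 4, 5]

Answer: 4
Key observation: The state at step 56, [5, 4, 5, 5, 4, 5], reappears at step 60 — and no state repeats earlier — so the cycle the system enters has period 4.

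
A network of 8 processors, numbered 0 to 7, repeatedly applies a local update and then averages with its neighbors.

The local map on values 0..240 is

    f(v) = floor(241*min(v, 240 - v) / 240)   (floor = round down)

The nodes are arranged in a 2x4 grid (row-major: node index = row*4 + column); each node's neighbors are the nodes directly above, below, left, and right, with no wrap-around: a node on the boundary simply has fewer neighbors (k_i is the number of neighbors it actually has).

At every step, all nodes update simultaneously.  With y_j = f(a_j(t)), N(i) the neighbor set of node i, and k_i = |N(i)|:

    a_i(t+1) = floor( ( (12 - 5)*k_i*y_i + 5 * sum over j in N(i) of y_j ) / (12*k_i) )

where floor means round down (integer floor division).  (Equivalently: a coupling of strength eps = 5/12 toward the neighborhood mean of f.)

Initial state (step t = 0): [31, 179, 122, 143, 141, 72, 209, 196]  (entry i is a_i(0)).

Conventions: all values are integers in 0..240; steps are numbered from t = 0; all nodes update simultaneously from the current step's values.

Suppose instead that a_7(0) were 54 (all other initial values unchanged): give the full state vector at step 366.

Simulating step by step:
t=0: [31, 179, 122, 143, 141, 72, 209, 54]
t=1: [51, 66, 95, 92, 79, 68, 51, 58]
t=2: [59, 68, 84, 85, 70, 66, 60, 63]
t=3: [63, 68, 78, 80, 66, 66, 64, 66]
t=4: [64, 68, 74, 76, 65, 66, 66, 68]
t=5: [65, 68, 72, 73, 65, 66, 67, 69]
t=6: [65, 67, 70, 71, 65, 66, 67, 69]
t=7: [65, 67, 69, 70, 65, 66, 67, 69]
t=8: [65, 66, 68, 69, 65, 66, 67, 68]
t=9: [65, 66, 67, 68, 65, 66, 67, 68]
t=10: [65, 66, 67, 67, 65, 66, 67, 67]
t=11: [65, 66, 66, 67, 65, 66, 66, 67]
t=12: [65, 65, 66, 66, 65, 65, 66, 66]
t=13: [65, 65, 65, 66, 65, 65, 65, 66]
t=14: [65, 65, 65, 65, 65, 65, 65, 65]
t=15: [65, 65, 65, 65, 65, 65, 65, 65]

Answer: [65, 65, 65, 65, 65, 65, 65, 65]
Key observation: The state at step 14, [65, 65, 65, 65, 65, 65, 65, 65], reappears at step 15: the system is in a cycle of period 1 from step 14 on.  Therefore the state at step 366 equals the state at step 14 + ((366 - 14) mod 1) = 14, which is [65, 65, 65, 65, 65, 65, 65, 65].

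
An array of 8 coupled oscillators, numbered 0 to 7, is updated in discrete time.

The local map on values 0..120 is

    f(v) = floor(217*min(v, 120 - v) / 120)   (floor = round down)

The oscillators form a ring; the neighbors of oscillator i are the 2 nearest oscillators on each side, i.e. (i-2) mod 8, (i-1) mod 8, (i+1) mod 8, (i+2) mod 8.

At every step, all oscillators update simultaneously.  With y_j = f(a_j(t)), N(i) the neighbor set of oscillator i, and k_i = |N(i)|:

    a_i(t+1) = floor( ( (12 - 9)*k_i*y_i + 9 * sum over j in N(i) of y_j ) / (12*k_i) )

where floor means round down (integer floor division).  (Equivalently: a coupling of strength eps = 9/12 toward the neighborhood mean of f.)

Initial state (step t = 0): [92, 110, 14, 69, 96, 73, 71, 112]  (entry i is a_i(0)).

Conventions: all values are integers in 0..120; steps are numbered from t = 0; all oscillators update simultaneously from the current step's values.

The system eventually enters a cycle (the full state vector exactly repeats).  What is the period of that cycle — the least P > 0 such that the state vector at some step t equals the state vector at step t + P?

Simulating step by step:
t=0: [92, 110, 14, 69, 96, 73, 71, 112]
t=1: [39, 38, 44, 54, 64, 65, 57, 48]
t=2: [80, 79, 82, 89, 96, 97, 92, 85]
t=3: [65, 67, 62, 56, 51, 50, 53, 60]
t=4: [100, 101, 98, 96, 96, 96, 96, 98]
t=5: [38, 37, 39, 40, 42, 42, 40, 39]
t=6: [69, 69, 70, 71, 72, 72, 72, 70]
t=7: [90, 90, 89, 88, 87, 87, 87, 89]
t=8: [55, 55, 56, 57, 58, 58, 57, 56]
t=9: [100, 100, 101, 102, 103, 103, 102, 101]
t=10: [34, 34, 33, 32, 31, 31, 32, 33]
t=11: [59, 59, 58, 57, 56, 56, 57, 58]
t=12: [104, 104, 104, 103, 102, 102, 103, 104]
t=13: [28, 28, 29, 30, 30, 30, 30, 29]
t=14: [51, 51, 52, 52, 53, 53, 52, 52]
t=15: [93, 93, 93, 94, 94, 94, 94, 93]
t=16: [47, 47, 47, 47, 47, 47, 47, 47]
t=17: [84, 84, 84, 84, 84, 84, 84, 84]
t=18: [65, 65, 65, 65, 65, 65, 65, 65]
t=19: [99, 99, 99, 99, 99, 99, 99, 99]
t=20: [37, 37, 37, 37, 37, 37, 37, 37]
t=21: [66, 66, 66, 66, 66, 66, 66, 66]
t=22: [97, 97, 97, 97, 97, 97, 97, 97]
t=23: [41, 41, 41, 41, 41, 41, 41, 41]
t=24: [74, 74, 74, 74, 74, 74, 74, 74]
t=25: [83, 83, 83, 83, 83, 83, 83, 83]
t=26: [66, 66, 66, 66, 66, 66, 66, 66]

Answer: 5
Key observation: The state at step 21, [66, 66, 66, 66, 66, 66, 66, 66], reappears at step 26 — and no state repeats earlier — so the cycle the system enters has period 5.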